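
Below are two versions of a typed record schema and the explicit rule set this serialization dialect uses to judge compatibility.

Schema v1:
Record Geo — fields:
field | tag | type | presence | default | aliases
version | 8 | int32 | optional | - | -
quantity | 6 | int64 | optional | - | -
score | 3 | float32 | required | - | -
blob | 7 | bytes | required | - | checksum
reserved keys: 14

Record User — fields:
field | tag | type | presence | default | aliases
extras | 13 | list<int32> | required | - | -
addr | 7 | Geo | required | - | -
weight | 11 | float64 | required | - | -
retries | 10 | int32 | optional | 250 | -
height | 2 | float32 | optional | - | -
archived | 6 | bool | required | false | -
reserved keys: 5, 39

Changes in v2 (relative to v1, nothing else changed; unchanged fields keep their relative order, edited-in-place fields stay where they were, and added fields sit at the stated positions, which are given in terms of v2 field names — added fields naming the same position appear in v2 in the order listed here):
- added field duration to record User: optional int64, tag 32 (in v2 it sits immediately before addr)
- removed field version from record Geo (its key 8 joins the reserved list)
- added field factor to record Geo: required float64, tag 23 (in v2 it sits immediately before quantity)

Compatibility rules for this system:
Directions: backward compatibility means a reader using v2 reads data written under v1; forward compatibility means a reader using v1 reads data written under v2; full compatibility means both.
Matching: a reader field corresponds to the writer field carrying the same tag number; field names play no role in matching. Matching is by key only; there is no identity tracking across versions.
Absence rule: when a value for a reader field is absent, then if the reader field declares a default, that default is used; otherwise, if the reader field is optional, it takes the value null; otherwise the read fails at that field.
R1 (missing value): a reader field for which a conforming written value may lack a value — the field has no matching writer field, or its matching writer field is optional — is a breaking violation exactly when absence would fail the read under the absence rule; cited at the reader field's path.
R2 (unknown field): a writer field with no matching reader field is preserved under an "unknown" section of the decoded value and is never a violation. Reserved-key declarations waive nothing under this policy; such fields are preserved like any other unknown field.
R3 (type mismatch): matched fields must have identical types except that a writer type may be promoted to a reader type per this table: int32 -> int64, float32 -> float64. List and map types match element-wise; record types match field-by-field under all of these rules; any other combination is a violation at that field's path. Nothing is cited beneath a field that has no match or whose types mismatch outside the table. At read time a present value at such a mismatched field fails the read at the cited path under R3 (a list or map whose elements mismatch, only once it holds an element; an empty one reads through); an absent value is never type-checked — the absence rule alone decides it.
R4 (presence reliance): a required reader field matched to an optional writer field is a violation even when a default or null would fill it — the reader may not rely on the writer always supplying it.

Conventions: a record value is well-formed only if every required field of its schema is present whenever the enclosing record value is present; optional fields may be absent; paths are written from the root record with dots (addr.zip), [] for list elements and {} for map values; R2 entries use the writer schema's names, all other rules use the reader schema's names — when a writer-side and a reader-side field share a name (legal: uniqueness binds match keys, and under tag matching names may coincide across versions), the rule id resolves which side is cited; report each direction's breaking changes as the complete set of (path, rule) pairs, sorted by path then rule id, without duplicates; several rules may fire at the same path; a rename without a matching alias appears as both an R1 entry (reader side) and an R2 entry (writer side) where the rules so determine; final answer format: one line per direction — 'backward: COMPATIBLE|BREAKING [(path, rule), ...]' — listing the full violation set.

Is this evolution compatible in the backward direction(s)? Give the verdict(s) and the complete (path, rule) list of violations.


the writer's type comes first in each User pair
backward for User (reader v2, writer v1):
  writer required, list<int32> -> list<int32>: reader extras maps from writer extras
  no writer field matches reader duration
  writer required, Geo -> Geo: reader addr maps from writer addr
  writer required, float64 -> float64: reader weight maps from writer weight
  writer optional, int32 -> int32: reader retries maps from writer retries
  writer optional, float32 -> float32: reader height maps from writer height
  writer required, bool -> bool: reader archived maps from writer archived
  no writer field matches reader addr.factor
  writer optional, int64 -> int64: reader addr.quantity maps from writer addr.quantity
  writer required, float32 -> float32: reader addr.score maps from writer addr.score
  writer required, bytes -> bytes: reader addr.blob maps from writer addr.blob
  leftover writer field: addr.version
  breaking: (addr.factor, R1)
  => backward verdict for User: BREAKING, 1 violation(s)
ruling out the remaining User differences:
  added field duration to record User: optional int64, tag 32 (in v2 it sits immediately before addr) -> no rule fires on it in User's dialect; the asked verdict holds
  removed field version from record Geo (its key 8 joins the reserved list) -> no rule fires on it in User's dialect; the asked verdict holds

backward: BREAKING [(addr.factor, R1)]


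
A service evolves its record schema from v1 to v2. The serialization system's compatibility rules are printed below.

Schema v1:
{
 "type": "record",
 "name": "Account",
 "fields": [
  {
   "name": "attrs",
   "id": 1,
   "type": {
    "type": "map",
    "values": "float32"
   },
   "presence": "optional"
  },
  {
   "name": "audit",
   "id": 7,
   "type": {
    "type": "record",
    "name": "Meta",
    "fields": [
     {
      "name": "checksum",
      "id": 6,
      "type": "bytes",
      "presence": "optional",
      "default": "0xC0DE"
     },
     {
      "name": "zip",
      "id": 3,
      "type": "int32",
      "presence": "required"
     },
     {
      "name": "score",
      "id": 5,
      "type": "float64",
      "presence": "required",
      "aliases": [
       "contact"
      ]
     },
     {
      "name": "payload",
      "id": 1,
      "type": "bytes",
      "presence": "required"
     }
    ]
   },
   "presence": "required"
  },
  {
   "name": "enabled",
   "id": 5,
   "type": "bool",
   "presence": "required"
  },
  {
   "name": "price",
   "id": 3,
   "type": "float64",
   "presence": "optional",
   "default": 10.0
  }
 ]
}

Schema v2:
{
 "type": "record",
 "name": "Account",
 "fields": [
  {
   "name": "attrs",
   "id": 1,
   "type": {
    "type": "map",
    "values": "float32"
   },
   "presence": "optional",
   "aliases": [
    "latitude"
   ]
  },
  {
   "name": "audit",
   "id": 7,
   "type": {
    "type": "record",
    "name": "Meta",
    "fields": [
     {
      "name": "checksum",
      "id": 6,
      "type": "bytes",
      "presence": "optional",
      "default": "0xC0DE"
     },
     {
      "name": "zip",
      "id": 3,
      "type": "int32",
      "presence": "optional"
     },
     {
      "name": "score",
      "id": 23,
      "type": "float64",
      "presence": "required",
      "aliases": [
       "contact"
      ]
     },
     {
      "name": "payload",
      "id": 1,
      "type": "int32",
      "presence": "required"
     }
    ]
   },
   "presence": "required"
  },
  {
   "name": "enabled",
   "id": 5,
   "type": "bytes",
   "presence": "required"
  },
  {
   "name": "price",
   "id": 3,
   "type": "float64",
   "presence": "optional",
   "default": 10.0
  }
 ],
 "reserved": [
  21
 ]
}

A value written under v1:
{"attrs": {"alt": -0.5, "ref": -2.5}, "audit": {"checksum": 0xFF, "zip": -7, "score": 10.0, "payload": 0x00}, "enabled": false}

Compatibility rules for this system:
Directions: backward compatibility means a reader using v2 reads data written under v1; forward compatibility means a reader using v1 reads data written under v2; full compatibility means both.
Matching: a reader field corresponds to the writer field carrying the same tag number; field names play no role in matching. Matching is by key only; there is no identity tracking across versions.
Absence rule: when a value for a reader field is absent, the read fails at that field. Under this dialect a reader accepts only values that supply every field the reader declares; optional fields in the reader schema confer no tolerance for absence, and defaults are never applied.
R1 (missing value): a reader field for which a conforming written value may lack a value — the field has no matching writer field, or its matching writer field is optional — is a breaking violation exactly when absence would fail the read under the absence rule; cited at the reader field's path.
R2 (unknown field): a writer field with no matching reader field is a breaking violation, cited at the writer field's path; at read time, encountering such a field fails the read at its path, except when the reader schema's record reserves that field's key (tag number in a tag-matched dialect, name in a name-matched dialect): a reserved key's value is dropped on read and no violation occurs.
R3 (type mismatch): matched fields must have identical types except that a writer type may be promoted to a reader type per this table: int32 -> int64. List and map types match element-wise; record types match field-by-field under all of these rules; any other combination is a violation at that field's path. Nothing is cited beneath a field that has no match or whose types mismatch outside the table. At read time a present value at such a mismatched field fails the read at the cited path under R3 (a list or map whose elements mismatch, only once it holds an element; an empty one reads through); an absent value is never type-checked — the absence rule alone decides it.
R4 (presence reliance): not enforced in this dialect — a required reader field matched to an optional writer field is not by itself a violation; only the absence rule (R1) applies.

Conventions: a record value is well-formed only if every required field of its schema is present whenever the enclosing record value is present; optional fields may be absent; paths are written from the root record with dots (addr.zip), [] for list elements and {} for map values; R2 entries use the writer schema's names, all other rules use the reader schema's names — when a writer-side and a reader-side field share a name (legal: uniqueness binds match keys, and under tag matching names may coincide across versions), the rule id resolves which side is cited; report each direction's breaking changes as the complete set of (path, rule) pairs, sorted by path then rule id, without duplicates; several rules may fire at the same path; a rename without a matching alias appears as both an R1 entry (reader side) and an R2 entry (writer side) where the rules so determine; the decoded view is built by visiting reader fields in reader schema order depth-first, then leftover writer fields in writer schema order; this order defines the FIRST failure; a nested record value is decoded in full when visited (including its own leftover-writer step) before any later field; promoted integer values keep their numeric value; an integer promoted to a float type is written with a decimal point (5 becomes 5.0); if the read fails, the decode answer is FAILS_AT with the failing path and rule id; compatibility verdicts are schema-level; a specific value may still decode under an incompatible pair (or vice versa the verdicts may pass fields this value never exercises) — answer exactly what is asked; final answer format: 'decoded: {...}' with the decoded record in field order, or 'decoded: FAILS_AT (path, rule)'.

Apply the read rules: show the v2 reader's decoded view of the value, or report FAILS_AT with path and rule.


arrows below run writer -> reader for Account
decoding the Account value with the v2 reader:
  attrs := {"alt": -0.5, "ref": -2.5}
  audit.checksum := 0xFF
  audit.zip := -7
  read fails at audit.score under R1 (no fill)
  => FAILS_AT (audit.score, R1)
the other Account changes do not affect what is asked:
  field zip in record Meta: required changed to optional -> a verdict-level change on Account — the shown value reads the same
  field enabled in record Account: type bool changed to bytes -> a verdict-level change on Account — the shown value reads the same
  field payload in record Meta: type bytes changed to int32 -> a verdict-level change on Account — the shown value reads the same

decoded: FAILS_AT (audit.score, R1)


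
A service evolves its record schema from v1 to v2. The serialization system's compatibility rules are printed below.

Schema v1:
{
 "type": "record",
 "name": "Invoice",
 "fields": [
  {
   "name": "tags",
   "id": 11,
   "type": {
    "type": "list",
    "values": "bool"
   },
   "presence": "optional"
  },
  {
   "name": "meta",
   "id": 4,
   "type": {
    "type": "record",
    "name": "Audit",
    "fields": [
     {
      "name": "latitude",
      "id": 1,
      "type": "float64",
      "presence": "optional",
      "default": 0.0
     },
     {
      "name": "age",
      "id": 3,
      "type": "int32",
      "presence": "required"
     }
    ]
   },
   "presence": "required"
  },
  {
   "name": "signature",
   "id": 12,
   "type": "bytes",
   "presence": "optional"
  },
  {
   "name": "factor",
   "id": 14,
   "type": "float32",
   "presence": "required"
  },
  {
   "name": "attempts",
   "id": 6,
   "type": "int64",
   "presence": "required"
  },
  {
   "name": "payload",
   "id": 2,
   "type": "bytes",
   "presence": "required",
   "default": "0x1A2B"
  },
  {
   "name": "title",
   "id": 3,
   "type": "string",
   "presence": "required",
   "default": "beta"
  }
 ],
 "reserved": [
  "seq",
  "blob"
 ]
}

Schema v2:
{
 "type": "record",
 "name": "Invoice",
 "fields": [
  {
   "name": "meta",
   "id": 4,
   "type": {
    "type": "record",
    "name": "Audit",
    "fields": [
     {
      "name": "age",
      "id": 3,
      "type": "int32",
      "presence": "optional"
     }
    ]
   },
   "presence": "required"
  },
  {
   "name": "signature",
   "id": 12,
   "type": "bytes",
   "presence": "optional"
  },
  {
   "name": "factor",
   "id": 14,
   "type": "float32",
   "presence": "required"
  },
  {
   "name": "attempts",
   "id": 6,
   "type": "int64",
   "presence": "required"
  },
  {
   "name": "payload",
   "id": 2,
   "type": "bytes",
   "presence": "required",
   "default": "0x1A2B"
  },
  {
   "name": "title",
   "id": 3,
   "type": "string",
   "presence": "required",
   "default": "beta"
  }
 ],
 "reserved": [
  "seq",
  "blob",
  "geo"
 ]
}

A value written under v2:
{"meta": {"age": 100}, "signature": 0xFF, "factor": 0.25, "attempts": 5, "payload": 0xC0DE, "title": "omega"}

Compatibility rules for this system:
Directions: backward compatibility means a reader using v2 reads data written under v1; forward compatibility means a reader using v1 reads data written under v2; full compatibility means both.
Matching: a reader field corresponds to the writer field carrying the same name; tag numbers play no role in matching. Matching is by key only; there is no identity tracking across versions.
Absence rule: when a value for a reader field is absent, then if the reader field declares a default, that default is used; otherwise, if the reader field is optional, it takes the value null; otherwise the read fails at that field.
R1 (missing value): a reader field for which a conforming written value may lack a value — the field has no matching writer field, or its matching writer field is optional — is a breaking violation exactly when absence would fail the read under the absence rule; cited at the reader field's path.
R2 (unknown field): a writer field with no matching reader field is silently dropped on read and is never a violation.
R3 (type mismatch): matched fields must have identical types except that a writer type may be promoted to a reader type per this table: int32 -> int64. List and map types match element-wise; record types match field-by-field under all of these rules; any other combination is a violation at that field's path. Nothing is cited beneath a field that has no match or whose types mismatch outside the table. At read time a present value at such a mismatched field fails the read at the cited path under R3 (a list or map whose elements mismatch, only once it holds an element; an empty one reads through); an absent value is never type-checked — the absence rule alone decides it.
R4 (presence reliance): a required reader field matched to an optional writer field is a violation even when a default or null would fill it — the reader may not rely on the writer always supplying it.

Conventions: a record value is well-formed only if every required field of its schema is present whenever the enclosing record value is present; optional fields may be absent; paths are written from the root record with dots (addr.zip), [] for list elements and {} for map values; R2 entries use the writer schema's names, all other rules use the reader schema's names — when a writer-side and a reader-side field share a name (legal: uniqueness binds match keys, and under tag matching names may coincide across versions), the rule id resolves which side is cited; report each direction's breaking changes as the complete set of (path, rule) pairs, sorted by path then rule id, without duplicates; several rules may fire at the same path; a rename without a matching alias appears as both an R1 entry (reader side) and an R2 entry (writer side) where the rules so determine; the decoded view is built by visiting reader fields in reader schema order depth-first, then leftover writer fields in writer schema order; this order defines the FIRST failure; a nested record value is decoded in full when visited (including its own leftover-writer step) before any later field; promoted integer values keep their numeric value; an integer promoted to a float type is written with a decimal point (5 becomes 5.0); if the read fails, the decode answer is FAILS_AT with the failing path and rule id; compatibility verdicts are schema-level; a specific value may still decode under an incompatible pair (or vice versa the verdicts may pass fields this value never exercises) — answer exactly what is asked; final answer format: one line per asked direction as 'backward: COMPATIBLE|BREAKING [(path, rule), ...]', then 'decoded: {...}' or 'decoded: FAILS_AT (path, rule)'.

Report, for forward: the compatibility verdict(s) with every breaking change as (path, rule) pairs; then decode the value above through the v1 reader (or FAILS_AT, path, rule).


each type pair in Invoice: writer, then reader
forward analysis of Invoice with v1 as reader and v2 as writer:
  tags: no writer match
  Audit -> Audit, writer required: meta aligns to meta
  bytes -> bytes, writer optional: signature aligns to signature
  float32 -> float32, writer required: factor aligns to factor
  int64 -> int64, writer required: attempts aligns to attempts
  bytes -> bytes, writer required: payload aligns to payload
  string -> string, writer required: title aligns to title
  meta.latitude: no writer match
  int32 -> int32, writer optional: meta.age aligns to meta.age
  R1 fires at meta.age
  R4 fires at meta.age
  forward on Invoice therefore BREAKING (2)
decoding the Invoice value with the v1 reader:
  tags := null (missing; optional => null)
  meta.latitude := 0.0 (missing; default applied)
  meta.age := 100
  signature := 0xFF
  factor := 0.25
  attempts := 5
  payload := 0xC0DE
  title := "omega"
  => decoded: {"tags": null, "meta": {"latitude": 0.0, "age": 100}, "signature": 0xFF, "factor": 0.25, "attempts": 5, "payload": 0xC0DE, "title": "omega"}
the other Invoice changes do not affect what is asked:
  removed field latitude from record Audit -> fires no rule on Invoice, leaving the asked answer as it is
  removed field tags from record Invoice -> fires no rule on Invoice, leaving the asked answer as it is

forward: BREAKING [(meta.age, R1), (meta.age, R4)]; decoded: {"tags": null, "meta": {"latitude": 0.0, "age": 100}, "signature": 0xFF, "factor": 0.25, "attempts": 5, "payload": 0xC0DE, "title": "omega"}


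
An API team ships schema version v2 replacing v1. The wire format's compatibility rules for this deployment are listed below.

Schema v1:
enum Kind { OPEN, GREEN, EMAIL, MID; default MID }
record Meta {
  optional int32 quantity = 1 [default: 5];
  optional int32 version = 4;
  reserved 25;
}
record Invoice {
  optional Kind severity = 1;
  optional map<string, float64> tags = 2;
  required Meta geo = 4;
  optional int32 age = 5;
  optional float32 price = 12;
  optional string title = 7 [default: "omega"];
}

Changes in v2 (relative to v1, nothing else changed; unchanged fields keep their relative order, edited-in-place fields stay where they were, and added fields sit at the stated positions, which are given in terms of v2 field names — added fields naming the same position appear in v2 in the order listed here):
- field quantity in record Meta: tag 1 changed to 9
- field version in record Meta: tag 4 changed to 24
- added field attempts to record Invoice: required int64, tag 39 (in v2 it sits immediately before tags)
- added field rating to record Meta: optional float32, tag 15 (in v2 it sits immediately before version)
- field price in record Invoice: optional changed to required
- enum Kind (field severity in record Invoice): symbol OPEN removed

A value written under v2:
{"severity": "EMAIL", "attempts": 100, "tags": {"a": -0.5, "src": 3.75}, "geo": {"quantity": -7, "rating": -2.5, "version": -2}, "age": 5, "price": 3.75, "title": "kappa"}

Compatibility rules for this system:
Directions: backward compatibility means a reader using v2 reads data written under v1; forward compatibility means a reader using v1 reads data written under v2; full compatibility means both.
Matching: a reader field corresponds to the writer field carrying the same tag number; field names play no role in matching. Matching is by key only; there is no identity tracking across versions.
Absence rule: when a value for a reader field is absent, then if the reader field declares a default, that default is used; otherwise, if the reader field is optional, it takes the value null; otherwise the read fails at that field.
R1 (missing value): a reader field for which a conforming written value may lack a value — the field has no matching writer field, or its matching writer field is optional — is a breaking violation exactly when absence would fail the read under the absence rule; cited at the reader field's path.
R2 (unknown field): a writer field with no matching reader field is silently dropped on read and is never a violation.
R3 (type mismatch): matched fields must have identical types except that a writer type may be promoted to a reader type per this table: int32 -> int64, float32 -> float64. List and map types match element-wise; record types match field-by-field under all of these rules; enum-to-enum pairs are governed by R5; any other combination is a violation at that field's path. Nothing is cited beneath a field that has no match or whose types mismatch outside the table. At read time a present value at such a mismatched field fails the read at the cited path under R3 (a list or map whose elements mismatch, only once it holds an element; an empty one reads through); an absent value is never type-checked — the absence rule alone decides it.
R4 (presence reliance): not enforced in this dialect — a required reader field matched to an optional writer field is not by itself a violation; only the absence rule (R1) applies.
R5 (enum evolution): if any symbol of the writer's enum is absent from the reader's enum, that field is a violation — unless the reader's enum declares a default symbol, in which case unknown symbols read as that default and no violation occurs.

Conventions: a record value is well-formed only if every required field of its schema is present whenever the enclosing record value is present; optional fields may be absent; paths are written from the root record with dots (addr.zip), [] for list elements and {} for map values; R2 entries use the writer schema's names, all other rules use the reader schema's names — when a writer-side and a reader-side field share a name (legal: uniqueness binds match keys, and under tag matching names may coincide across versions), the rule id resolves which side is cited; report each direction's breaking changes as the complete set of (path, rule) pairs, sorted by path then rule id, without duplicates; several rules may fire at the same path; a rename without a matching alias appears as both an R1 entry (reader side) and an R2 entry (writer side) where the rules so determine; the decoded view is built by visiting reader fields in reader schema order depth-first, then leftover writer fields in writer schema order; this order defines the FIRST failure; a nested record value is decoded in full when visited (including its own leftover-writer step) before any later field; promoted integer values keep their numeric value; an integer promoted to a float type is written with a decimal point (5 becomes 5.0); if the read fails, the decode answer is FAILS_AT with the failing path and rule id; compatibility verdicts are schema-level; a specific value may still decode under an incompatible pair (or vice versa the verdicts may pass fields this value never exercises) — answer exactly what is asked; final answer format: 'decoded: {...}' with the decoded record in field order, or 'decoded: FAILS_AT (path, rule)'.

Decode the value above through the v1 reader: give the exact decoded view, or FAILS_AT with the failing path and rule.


decoded: {"severity": "EMAIL", "tags": {"a": -0.5, "src": 3.75}, "geo": {"quantity": 5, "version": null}, "age": 5, "price": 3.75, "title": "kappa"}

each type pair in Invoice: writer, then reader
decoding the Invoice value with the v1 reader:
  severity := "EMAIL"
  tags := {"a": -0.5, "src": 3.75}
  geo.quantity := 5 (missing; default applied)
  geo.version := null (missing; optional => null)
  writer geo.quantity: no reader field; dropped
  writer geo.rating: no reader field; dropped
  writer geo.version: no reader field; dropped
  age := 5
  price := 3.75
  title := "kappa"
  writer attempts: no reader field; dropped
  => decoded: {"severity": "EMAIL", "tags": {"a": -0.5, "src": 3.75}, "geo": {"quantity": 5, "version": null}, "age": 5, "price": 3.75, "title": "kappa"}
ruling out the remaining Invoice differences:
  added field attempts to record Invoice: required int64, tag 39 (in v2 it sits immediately before tags) -> schema-level compatibility only; this Invoice value's decode is unchanged
  added field rating to record Meta: optional float32, tag 15 (in v2 it sits immediately before version) -> triggers nothing under the printed rules; the Invoice answer is the same either way
  field price in record Invoice: optional changed to required -> schema-level compatibility only; this Invoice value's decode is unchanged
  enum Kind (field severity in record Invoice): symbol OPEN removed -> triggers nothing under the printed rules; the Invoice answer is the same either way


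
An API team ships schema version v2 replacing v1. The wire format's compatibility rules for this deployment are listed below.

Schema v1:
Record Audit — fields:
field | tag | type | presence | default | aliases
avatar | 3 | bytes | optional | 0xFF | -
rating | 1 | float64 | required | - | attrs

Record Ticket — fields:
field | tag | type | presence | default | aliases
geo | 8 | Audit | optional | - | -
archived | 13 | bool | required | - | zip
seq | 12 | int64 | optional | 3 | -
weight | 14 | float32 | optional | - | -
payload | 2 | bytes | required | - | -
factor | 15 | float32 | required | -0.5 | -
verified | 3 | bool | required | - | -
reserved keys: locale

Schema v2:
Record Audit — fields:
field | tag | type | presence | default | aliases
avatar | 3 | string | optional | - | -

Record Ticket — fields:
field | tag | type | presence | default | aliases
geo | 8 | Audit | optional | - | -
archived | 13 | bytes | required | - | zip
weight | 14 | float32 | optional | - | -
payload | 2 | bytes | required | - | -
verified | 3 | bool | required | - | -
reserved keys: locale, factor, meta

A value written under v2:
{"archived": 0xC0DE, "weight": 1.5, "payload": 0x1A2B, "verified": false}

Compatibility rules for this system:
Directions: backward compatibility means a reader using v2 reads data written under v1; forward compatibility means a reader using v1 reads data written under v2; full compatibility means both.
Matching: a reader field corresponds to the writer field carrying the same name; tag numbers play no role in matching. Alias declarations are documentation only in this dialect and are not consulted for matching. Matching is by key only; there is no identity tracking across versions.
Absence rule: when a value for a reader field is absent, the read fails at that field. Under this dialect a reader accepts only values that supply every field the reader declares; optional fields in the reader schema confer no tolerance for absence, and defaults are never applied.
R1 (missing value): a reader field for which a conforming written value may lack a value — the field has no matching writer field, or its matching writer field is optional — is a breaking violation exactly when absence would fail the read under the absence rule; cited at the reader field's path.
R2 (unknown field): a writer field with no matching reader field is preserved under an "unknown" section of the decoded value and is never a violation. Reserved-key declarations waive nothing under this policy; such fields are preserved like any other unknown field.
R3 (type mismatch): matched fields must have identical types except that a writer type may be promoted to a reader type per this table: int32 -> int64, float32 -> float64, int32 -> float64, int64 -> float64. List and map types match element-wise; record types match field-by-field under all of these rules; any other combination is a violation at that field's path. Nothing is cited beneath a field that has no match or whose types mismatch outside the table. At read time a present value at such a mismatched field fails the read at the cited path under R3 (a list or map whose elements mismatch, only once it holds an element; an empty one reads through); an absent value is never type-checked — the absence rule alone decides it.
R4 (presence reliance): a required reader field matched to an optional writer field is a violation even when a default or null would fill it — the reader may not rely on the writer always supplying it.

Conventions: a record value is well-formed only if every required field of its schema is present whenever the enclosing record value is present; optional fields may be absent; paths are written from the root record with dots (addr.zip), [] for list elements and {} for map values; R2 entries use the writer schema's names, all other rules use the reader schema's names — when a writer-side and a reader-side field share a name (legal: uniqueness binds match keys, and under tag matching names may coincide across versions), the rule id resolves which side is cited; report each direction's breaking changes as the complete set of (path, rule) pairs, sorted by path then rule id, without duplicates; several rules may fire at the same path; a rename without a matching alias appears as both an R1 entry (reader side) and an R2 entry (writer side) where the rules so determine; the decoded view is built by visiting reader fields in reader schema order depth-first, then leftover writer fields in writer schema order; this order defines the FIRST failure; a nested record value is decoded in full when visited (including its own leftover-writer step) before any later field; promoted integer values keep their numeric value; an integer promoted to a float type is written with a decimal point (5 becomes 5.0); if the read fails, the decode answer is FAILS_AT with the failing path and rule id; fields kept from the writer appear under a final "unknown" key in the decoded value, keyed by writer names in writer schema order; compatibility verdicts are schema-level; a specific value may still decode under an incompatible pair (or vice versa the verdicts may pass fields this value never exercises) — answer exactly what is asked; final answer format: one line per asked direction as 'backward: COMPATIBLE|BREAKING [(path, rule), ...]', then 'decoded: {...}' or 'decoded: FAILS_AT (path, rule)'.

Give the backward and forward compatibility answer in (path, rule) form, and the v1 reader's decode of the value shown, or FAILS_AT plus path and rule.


backward: BREAKING [(archived, R3), (geo, R1), (geo.avatar, R1), (geo.avatar, R3), (weight, R1)]; forward: BREAKING [(archived, R3), (factor, R1), (geo, R1), (geo.avatar, R1), (geo.avatar, R3), (geo.rating, R1), (seq, R1), (weight, R1)]; decoded: FAILS_AT (geo, R1)

the writer's type comes first in each Ticket pair
checking backward for Ticket: reader v2 against writer v1:
  writer optional, Audit -> Audit: reader geo maps from writer geo
  writer required, bool -> bytes: reader archived maps from writer archived
  writer optional, float32 -> float32: reader weight maps from writer weight
  writer required, bytes -> bytes: reader payload maps from writer payload
  writer required, bool -> bool: reader verified maps from writer verified
  leftover writer field: seq
  leftover writer field: factor
  writer optional, bytes -> string: reader geo.avatar maps from writer geo.avatar
  leftover writer field: geo.rating
  breaking: (archived, R3)
  breaking: (geo, R1)
  breaking: (geo.avatar, R1)
  breaking: (geo.avatar, R3)
  breaking: (weight, R1)
  => backward: BREAKING (5)
checking forward for Ticket: reader v1 against writer v2:
  writer optional, Audit -> Audit: reader geo maps from writer geo
  writer required, bytes -> bool: reader archived maps from writer archived
  seq has no writer counterpart
  writer optional, float32 -> float32: reader weight maps from writer weight
  writer required, bytes -> bytes: reader payload maps from writer payload
  factor has no writer counterpart
  writer required, bool -> bool: reader verified maps from writer verified
  writer optional, string -> bytes: reader geo.avatar maps from writer geo.avatar
  geo.rating has no writer counterpart
  breaking: (archived, R3)
  breaking: (factor, R1)
  breaking: (geo, R1)
  breaking: (geo.avatar, R1)
  breaking: (geo.avatar, R3)
  breaking: (geo.rating, R1)
  breaking: (seq, R1)
  breaking: (weight, R1)
  => forward: BREAKING (8)
decode walk for Ticket under reader schema v1:
  read fails at geo under R1 (no fill)
  => FAILS_AT (geo, R1)


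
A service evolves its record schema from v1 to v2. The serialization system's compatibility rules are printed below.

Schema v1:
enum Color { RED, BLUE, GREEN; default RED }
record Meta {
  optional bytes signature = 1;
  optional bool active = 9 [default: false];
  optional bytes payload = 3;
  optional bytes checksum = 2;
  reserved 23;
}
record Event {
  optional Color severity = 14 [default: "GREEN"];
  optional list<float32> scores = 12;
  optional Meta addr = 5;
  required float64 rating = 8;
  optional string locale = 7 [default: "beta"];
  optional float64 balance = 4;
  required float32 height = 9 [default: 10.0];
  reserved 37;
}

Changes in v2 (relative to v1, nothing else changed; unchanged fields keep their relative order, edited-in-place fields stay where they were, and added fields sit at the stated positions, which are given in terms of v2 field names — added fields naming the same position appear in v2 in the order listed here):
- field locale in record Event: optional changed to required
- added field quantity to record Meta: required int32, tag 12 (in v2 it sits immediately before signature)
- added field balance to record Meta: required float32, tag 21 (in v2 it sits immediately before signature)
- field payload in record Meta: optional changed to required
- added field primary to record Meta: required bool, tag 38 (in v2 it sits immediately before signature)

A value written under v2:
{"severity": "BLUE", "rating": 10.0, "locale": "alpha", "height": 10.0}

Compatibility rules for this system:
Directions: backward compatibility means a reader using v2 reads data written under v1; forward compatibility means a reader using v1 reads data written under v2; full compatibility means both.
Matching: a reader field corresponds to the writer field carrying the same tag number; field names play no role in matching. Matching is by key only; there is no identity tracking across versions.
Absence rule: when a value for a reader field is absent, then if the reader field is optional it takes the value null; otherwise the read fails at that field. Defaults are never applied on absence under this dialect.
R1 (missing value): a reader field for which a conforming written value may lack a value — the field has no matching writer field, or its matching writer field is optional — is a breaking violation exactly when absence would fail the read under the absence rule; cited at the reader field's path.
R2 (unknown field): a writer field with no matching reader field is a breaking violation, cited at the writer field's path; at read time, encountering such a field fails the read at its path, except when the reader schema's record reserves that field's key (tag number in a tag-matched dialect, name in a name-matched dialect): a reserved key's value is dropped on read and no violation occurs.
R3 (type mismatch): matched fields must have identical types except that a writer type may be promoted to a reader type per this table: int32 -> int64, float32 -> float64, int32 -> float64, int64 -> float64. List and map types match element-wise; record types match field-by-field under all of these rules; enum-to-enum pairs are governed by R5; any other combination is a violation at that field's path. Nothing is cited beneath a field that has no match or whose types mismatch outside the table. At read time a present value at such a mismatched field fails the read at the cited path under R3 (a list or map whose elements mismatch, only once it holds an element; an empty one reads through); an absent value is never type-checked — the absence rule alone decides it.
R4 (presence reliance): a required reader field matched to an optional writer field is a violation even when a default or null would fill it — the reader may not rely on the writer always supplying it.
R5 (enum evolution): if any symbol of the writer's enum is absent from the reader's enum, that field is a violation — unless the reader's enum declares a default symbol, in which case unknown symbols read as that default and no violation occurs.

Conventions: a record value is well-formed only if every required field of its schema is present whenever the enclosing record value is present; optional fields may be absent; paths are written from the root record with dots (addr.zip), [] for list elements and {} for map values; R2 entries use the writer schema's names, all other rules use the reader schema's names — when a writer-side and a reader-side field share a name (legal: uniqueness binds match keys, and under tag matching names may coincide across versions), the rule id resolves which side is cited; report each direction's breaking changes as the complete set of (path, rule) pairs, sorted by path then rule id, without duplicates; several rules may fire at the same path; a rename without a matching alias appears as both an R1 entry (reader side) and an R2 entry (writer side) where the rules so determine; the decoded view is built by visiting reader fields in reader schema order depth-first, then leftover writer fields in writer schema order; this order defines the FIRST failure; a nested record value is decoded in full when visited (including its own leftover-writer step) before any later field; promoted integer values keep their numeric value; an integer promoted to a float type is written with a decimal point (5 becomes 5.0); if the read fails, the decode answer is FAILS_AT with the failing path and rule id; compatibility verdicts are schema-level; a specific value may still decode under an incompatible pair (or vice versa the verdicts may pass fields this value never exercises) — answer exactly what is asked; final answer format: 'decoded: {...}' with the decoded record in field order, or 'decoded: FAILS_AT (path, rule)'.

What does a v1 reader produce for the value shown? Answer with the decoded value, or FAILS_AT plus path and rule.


in Event below, arrows point writer -> reader
decode (reader v1):
  severity := "BLUE"
  scores := null (absent, optional -> null)
  addr := null (absent, optional -> null)
  rating := 10.0
  locale := "alpha"
  balance := null (absent, optional -> null)
  height := 10.0
  => decoded: {"severity": "BLUE", "scores": null, "addr": null, "rating": 10.0, "locale": "alpha", "balance": null, "height": 10.0}
checking off the Event differences that do not matter here:
  field locale in record Event: optional changed to required -> matters for Event compatibility verdicts, not for this value's decode
  added field primary to record Meta: required bool, tag 38 (in v2 it sits immediately before signature) -> matters for Event compatibility verdicts, not for this value's decode
  added field quantity to record Meta: required int32, tag 12 (in v2 it sits immediately before signature) -> matters for Event compatibility verdicts, not for this value's decode
  field payload in record Meta: optional changed to required -> matters for Event compatibility verdicts, not for this value's decode
  added field balance to record Meta: required float32, tag 21 (in v2 it sits immediately before signature) -> matters for Event compatibility verdicts, not for this value's decode

decoded: {"severity": "BLUE", "scores": null, "addr": null, "rating": 10.0, "locale": "alpha", "balance": null, "height": 10.0}
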